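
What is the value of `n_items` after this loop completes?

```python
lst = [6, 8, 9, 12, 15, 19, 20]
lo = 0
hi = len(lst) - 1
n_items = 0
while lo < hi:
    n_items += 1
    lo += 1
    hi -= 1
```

Iterations until pointers meet (list length 7)
`n_items` takes the values: 0 → 1 → 2 → 3

Answer: 3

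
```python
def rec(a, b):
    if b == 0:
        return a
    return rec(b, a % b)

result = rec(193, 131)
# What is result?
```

rec(193, 131) -> rec(131, 62) -> rec(62, 7) -> rec(7, 6) -> rec(6, 1) -> rec(1, 0) -> 1

Answer: 1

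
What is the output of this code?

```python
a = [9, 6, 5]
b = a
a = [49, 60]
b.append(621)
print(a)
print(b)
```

Key concept: rebinding vs mutation: a is rebound to a new list, b still points at the original.
Step by step:
`a = [9, 6, 5]` → a = [9, 6, 5]
`b = a` → b = [9, 6, 5] (same object as a)
`a = [49, 60]` → a = [49, 60]
`b.append(621)` → b = [9, 6, 5, 621]
`print(a)` → prints [49, 60]
`print(b)` → prints [9, 6, 5, 621]

Answer:
[49, 60]
[9, 6, 5, 621]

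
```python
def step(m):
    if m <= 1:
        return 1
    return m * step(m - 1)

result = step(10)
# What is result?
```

step(10) = 10 * 9 * 8 * 7 * 6 * 5 * 4 * 3 * 2 * 1 = 3628800

Answer: 3628800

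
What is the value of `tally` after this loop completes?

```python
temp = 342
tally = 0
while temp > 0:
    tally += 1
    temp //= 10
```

Count digits by repeated division by 10
`tally` takes the values: 0 → 1 → 2 → 3

Answer: 3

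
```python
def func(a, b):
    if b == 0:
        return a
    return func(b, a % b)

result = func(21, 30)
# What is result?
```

func(21, 30) -> func(30, 21) -> func(21, 9) -> func(9, 3) -> func(3, 0) -> 3

Answer: 3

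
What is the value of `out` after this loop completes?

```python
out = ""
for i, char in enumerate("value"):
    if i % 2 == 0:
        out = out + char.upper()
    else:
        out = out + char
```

Uppercase even positions in 'value'
`out` takes the values: "" → "V" → "Va" → "VaL" → "VaLu" → "VaLuE"

Answer: "VaLuE"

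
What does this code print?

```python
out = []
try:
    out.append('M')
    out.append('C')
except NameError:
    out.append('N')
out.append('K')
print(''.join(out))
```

Execution trace: 'M' (try body) → 'C' (try body, no exception) → 'K' (after the try/except). Output: MCK

Answer: MCK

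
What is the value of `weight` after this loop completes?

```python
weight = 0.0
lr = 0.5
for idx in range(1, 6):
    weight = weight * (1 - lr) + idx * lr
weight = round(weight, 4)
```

Moving average with lr=0.5
`weight` takes the values: 0.0 → 0.5 → 1.25 → 2.125 → 3.0625 → 4.03125 → 4.0312

Answer: 4.0312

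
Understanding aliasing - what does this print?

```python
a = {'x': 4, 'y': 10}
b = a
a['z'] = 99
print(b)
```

Key concept: dict aliasing.
Step by step:
`a = {'x': 4, 'y': 10}` → a = {'x': 4, 'y': 10}
`b = a` → b = {'x': 4, 'y': 10} (same object as a)
`a['z'] = 99` → a = {'x': 4, 'y': 10, 'z': 99} (same object as b); b = {'x': 4, 'y': 10, 'z': 99} (same object as a)
`print(b)` → prints {'x': 4, 'y': 10, 'z': 99}

Answer: {'x': 4, 'y': 10, 'z': 99}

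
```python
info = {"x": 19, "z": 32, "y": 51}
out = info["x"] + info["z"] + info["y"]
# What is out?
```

Trace:
`info = {"x": 19, "z": 32, "y": 51}` → info = {'x': 19, 'z': 32, 'y': 51}
`out = info["x"] + info["z"] + info["y"]` → out = 102
So out = 102

Answer: 102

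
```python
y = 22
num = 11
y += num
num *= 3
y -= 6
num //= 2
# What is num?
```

Trace:
`y = 22` → y = 22
`num = 11` → num = 11
`y += num` → y = 33
`num *= 3` → num = 33
`y -= 6` → y = 27
`num //= 2` → num = 16
So num = 16

Answer: 16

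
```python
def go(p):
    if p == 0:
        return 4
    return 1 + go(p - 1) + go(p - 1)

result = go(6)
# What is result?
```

go(p) = 1 + 2·go(p-1), go(0)=4. Closed form: (4+1)·2^6 - 1 = 319.

Answer: 319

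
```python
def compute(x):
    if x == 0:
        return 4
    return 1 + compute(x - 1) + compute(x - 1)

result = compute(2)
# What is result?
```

compute(x) = 1 + 2·compute(x-1), compute(0)=4. Closed form: (4+1)·2^2 - 1 = 19.

Answer: 19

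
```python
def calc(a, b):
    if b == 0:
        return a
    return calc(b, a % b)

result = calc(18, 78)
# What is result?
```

calc(18, 78) -> calc(78, 18) -> calc(18, 6) -> calc(6, 0) -> 6

Answer: 6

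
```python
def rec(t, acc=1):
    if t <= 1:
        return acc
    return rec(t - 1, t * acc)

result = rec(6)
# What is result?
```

Accumulator trace (n, acc): (6, 1) -> (5, 6) -> (4, 30) -> (3, 120) -> (2, 360) -> (1, 720) -> return 720

Answer: 720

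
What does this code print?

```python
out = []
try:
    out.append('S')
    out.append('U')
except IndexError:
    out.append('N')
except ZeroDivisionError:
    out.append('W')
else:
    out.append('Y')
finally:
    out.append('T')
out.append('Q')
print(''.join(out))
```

Execution trace: 'S' (try body) → 'U' (try body, no exception) → 'Y' (else) → 'T' (finally) → 'Q' (after the try/except). Output: SUYTQ

Answer: SUYTQ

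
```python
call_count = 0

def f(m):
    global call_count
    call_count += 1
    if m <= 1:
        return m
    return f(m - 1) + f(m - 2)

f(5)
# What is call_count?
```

Calls(m) = 1 + Calls(m-1) + Calls(m-2); Calls(0)=Calls(1)=1. For m=5 this gives 15.

Answer: 15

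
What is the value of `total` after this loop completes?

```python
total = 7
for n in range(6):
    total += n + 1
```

Start at 7, add 1 to 6 = 28
`total` takes the values: 7 → 8 → 10 → 13 → 17 → 22 → 28

Answer: 28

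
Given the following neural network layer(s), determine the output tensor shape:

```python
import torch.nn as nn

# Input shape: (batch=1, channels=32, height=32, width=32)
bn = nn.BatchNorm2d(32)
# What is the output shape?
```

Input: (1, 32, 32, 32) -> Output: (1, 32, 32, 32)

Answer: (1, 32, 32, 32)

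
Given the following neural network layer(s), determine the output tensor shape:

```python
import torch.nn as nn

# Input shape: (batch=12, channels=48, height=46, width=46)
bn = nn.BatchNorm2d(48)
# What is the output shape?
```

Input: (12, 48, 46, 46) -> Output: (12, 48, 46, 46)

Answer: (12, 48, 46, 46)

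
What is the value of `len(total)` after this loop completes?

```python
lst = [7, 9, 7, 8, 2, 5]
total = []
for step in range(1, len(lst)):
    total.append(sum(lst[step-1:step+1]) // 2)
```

Number of 2-element averages
`total` takes the values: [] → [8] → [8, 8] → [8, 8, 7] → [8, 8, 7, 5] → [8, 8, 7, 5, 3]
So `len(total)` = 5

Answer: 5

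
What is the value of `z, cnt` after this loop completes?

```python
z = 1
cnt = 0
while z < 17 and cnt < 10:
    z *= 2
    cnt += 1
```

Double until >= 17 or 10 iterations
`z, cnt` takes the values: (1, 0) → (2, 0) → (2, 1) → (4, 1) → (4, 2) → (8, 2) → (8, 3) → (16, 3) → (16, 4) → (32, 4) → (32, 5)

Answer: 32, 5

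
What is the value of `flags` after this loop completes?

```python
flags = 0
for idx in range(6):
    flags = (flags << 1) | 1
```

Build 6 consecutive 1-bits: 0b111111
`flags` takes the values: 0 → 1 → 3 → 7 → 15 → 31 → 63

Answer: 63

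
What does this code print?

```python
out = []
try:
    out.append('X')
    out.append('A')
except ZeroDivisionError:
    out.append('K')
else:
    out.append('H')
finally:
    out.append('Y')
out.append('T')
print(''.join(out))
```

Execution trace: 'X' (try body) → 'A' (try body, no exception) → 'H' (else) → 'Y' (finally) → 'T' (after the try/except). Output: XAHYT

Answer: XAHYT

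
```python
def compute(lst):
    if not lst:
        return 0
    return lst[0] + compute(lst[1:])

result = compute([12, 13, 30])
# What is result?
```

12 + 13 + 30 + 0 = 55

Answer: 55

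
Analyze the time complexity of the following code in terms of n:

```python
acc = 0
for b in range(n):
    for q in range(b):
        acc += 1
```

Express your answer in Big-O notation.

Each loop level contributes: n × n. Multiplying the contributions gives O(n^2).

Answer: O(n^2)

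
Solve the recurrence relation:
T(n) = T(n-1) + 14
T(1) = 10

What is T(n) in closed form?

Unrolling: T(n) = T(1) + 14·(n-1) = 10 + 14(n-1) = 14n - 4.

Answer: T(n) = 14n - 4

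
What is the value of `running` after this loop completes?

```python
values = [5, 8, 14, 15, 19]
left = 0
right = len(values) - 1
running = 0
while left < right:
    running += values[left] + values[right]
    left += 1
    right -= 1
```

Sum of pairs from ends
`running` takes the values: 0 → 24 → 47

Answer: 47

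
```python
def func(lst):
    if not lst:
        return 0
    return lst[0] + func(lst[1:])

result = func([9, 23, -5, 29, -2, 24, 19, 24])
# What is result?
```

9 + 23 + (-5) + 29 + (-2) + 24 + 19 + 24 + 0 = 121

Answer: 121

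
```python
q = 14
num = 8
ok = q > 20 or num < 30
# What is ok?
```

Trace:
`q = 14` → q = 14
`num = 8` → num = 8
`ok = q > 20 or num < 30` → ok = True
So ok = True

Answer: True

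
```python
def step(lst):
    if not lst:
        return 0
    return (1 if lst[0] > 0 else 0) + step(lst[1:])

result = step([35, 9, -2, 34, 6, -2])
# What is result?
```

Count of positive elements in [35, 9, -2, 34, 6, -2] = 4

Answer: 4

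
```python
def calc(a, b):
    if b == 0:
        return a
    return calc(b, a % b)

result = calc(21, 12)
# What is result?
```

calc(21, 12) -> calc(12, 9) -> calc(9, 3) -> calc(3, 0) -> 3

Answer: 3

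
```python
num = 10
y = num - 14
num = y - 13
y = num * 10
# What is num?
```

Trace:
`num = 10` → num = 10
`y = num - 14` → y = -4
`num = y - 13` → num = -17
`y = num * 10` → y = -170
So num = -17

Answer: -17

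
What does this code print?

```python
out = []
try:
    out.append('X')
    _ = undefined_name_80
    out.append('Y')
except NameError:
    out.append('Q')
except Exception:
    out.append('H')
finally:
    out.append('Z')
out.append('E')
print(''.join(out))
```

Execution trace: 'X' (try body) → 'Q' (except NameError) → 'Z' (finally) → 'E' (after the try/except). Output: XQZE

Answer: XQZE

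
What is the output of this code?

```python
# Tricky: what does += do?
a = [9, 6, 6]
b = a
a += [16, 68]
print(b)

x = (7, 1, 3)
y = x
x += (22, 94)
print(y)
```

Key concept: += behavior differs for mutable vs immutable.
Step by step:
`a = [9, 6, 6]` → a = [9, 6, 6]
`b = a` → b = [9, 6, 6] (same object as a)
`a += [16, 68]` → a = [9, 6, 6, 16, 68] (same object as b); b = [9, 6, 6, 16, 68] (same object as a)
`print(b)` → prints [9, 6, 6, 16, 68]
`x = (7, 1, 3)` → x = (7, 1, 3)
`y = x` → y = (7, 1, 3)
`x += (22, 94)` → x = (7, 1, 3, 22, 94)
`print(y)` → prints (7, 1, 3)

Answer:
[9, 6, 6, 16, 68]
(7, 1, 3)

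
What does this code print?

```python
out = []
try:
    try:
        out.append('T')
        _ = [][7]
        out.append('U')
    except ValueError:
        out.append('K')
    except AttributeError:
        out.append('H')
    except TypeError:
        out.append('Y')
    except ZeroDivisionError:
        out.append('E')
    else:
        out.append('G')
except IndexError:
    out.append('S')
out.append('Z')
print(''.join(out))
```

Execution trace: 'T' (try body) → 'S' (outer except IndexError) → 'Z' (after the try/except). Output: TSZ

Answer: TSZ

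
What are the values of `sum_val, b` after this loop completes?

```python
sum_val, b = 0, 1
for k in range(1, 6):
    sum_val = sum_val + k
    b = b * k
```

Sum and factorial of 1 to 5
`sum_val, b` takes the values: (0, 1) → (1, 1) → (3, 1) → (3, 2) → (6, 2) → (6, 6) → (10, 6) → (10, 24) → (15, 24) → (15, 120)

Answer: 15, 120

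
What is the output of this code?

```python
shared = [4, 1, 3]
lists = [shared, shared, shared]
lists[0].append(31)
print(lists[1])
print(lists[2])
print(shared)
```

Key concept: list of same reference.
Step by step:
`shared = [4, 1, 3]` → shared = [4, 1, 3]
`lists = [shared, shared, shared]` → lists = [[4, 1, 3], [4, 1, 3], [4, 1, 3]]
`lists[0].append(31)` → shared = [4, 1, 3, 31]; lists = [[4, 1, 3, 31], [4, 1, 3, 31], [4, 1, 3, 31]]
`print(lists[1])` → prints [4, 1, 3, 31]
`print(lists[2])` → prints [4, 1, 3, 31]
`print(shared)` → prints [4, 1, 3, 31]

Answer:
[4, 1, 3, 31]
[4, 1, 3, 31]
[4, 1, 3, 31]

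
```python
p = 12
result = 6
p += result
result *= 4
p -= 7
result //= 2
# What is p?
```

Trace:
`p = 12` → p = 12
`result = 6` → result = 6
`p += result` → p = 18
`result *= 4` → result = 24
`p -= 7` → p = 11
`result //= 2` → result = 12
So p = 11

Answer: 11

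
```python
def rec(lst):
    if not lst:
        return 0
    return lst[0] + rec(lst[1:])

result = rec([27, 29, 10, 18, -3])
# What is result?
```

27 + 29 + 10 + 18 + (-3) + 0 = 81

Answer: 81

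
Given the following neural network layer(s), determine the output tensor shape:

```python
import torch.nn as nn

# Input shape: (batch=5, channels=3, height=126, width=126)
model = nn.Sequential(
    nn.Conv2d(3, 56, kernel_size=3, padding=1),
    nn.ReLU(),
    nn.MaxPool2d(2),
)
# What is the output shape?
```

Input: (5, 3, 126, 126) -> after Conv2d: (5, 56, 126, 126) -> after ReLU: (5, 56, 126, 126) -> Output: (5, 56, 63, 63)

Answer: (5, 56, 63, 63)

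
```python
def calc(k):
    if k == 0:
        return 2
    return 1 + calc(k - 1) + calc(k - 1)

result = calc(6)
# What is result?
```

calc(k) = 1 + 2·calc(k-1), calc(0)=2. Closed form: (2+1)·2^6 - 1 = 191.

Answer: 191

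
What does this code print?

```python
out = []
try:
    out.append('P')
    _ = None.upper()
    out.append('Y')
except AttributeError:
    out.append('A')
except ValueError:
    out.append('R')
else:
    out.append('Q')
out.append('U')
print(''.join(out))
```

Execution trace: 'P' (try body) → 'A' (except AttributeError) → 'U' (after the try/except). Output: PAU

Answer: PAU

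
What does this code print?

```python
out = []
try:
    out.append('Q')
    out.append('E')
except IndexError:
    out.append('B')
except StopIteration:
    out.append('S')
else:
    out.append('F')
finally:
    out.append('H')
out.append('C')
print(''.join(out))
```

Execution trace: 'Q' (try body) → 'E' (try body, no exception) → 'F' (else) → 'H' (finally) → 'C' (after the try/except). Output: QEFHC

Answer: QEFHC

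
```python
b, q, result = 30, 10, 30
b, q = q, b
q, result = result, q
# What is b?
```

Trace:
`b, q, result = 30, 10, 30` → b = 30; q = 10; result = 30
`b, q = q, b` → b = 10; q = 30
`q, result = result, q` → q = 30; result = 30
So b = 10

Answer: 10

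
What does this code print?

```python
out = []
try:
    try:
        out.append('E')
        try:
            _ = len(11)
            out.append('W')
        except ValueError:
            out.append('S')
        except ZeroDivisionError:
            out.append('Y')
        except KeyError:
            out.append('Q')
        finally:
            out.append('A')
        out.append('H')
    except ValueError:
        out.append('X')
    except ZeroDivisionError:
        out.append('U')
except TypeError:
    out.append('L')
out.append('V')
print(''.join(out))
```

Execution trace: 'E' (try body) → 'A' (inner finally) → 'L' (outer except TypeError) → 'V' (after the try/except). Output: EALV

Answer: EALV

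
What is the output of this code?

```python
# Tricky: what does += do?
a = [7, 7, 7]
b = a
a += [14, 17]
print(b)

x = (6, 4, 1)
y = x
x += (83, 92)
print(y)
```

Key concept: += behavior differs for mutable vs immutable.
Step by step:
`a = [7, 7, 7]` → a = [7, 7, 7]
`b = a` → b = [7, 7, 7] (same object as a)
`a += [14, 17]` → a = [7, 7, 7, 14, 17] (same object as b); b = [7, 7, 7, 14, 17] (same object as a)
`print(b)` → prints [7, 7, 7, 14, 17]
`x = (6, 4, 1)` → x = (6, 4, 1)
`y = x` → y = (6, 4, 1)
`x += (83, 92)` → x = (6, 4, 1, 83, 92)
`print(y)` → prints (6, 4, 1)

Answer:
[7, 7, 7, 14, 17]
(6, 4, 1)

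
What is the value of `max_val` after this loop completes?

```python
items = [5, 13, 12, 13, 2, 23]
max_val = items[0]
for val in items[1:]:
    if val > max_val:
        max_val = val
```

Maximum of [5, 13, 12, 13, 2, 23]
`max_val` takes the values: 5 → 13 → 23

Answer: 23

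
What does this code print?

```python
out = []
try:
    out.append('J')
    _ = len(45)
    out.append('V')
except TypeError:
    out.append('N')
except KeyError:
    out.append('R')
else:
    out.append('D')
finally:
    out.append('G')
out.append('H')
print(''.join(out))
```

Execution trace: 'J' (try body) → 'N' (except TypeError) → 'G' (finally) → 'H' (after the try/except). Output: JNGH

Answer: JNGH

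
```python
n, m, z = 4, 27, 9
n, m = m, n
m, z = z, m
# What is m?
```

Trace:
`n, m, z = 4, 27, 9` → n = 4; m = 27; z = 9
`n, m = m, n` → n = 27; m = 4
`m, z = z, m` → m = 9; z = 4
So m = 9

Answer: 9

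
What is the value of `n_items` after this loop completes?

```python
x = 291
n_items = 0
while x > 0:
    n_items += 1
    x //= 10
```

Count digits by repeated division by 10
`n_items` takes the values: 0 → 1 → 2 → 3

Answer: 3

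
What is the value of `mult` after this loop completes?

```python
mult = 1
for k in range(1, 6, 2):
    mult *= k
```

Product of 1, 3, 5, ... up to 5
`mult` takes the values: 1 → 3 → 15

Answer: 15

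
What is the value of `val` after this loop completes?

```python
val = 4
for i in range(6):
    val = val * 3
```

Multiply by 3, 6 times: 4 * 3^6 = 2916
`val` takes the values: 4 → 12 → 36 → 108 → 324 → 972 → 2916

Answer: 2916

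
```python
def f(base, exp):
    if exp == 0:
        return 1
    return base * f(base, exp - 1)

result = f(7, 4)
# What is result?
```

f(7, 4) = 7 * 7 * 7 * 7 = 2401

Answer: 2401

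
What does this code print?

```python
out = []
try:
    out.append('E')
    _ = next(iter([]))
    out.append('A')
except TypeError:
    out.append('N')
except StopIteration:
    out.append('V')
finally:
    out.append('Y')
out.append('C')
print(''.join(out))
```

Execution trace: 'E' (try body) → 'V' (except StopIteration) → 'Y' (finally) → 'C' (after the try/except). Output: EVYC

Answer: EVYC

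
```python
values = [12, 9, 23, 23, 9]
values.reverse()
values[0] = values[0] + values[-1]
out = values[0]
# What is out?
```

Trace:
`values = [12, 9, 23, 23, 9]` → values = [12, 9, 23, 23, 9]
`values.reverse()` → values = [9, 23, 23, 9, 12]
`values[0] = values[0] + values[-1]` → values = [21, 23, 23, 9, 12]
`out = values[0]` → out = 21
So out = 21

Answer: 21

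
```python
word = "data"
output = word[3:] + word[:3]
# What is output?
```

Trace:
`word = "data"` → word = 'data'
`output = word[3:] + word[:3]` → output = 'adat'
So output = 'adat'

Answer: 'adat'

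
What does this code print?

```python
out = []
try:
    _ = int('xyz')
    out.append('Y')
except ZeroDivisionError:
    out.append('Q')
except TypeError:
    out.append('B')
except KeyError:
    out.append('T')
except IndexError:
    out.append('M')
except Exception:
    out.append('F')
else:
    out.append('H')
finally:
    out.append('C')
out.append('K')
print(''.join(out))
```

Execution trace: 'F' (except Exception) → 'C' (finally) → 'K' (after the try/except). Output: FCK

Answer: FCK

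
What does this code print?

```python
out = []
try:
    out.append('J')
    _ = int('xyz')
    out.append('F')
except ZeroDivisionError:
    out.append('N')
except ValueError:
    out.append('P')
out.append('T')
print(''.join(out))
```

Execution trace: 'J' (try body) → 'P' (except ValueError) → 'T' (after the try/except). Output: JPT

Answer: JPT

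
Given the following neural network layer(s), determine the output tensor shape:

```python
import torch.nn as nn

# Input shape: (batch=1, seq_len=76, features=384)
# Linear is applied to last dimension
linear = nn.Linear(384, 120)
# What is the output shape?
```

Input: (1, 76, 384) -> Output: (1, 76, 120)

Answer: (1, 76, 120)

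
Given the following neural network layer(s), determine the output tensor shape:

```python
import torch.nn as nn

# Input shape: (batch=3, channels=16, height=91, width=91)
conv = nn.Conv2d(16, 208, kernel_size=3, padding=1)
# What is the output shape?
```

Input: (3, 16, 91, 91) -> Output: (3, 208, 91, 91)

Answer: (3, 208, 91, 91)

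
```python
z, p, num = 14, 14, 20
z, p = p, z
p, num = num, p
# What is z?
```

Trace:
`z, p, num = 14, 14, 20` → z = 14; p = 14; num = 20
`z, p = p, z` → z = 14; p = 14
`p, num = num, p` → p = 20; num = 14
So z = 14

Answer: 14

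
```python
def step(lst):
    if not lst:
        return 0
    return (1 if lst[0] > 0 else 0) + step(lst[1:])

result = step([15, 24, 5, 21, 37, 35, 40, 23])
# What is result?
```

Count of positive elements in [15, 24, 5, 21, 37, 35, 40, 23] = 8

Answer: 8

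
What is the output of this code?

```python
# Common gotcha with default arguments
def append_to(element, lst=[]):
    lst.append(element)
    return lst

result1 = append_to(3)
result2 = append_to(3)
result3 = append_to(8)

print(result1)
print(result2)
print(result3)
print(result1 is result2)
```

Key concept: mutable default argument gotcha.
Step by step:
`result1 = append_to(3)` → result1 = [3]
`result2 = append_to(3)` → result1 = [3, 3] (same object as result2); result2 = [3, 3] (same object as result1)
`result3 = append_to(8)` → result1 = [3, 3, 8] (same object as result2, result3); result2 = [3, 3, 8] (same object as result1, result3); result3 = [3, 3, 8] (same object as result1, result2)
`print(result1)` → prints [3, 3, 8]
`print(result2)` → prints [3, 3, 8]
`print(result3)` → prints [3, 3, 8]
`print(result1 is result2)` → prints True

Answer:
[3, 3, 8]
[3, 3, 8]
[3, 3, 8]
True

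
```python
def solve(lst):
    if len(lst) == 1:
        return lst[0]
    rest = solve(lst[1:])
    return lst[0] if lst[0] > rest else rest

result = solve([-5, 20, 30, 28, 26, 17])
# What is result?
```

Recursive max over [-5, 20, 30, 28, 26, 17] = 30

Answer: 30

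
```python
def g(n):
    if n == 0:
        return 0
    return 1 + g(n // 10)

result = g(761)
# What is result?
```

Count of digits of 761: 3

Answer: 3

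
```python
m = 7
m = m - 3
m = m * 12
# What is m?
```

Trace:
`m = 7` → m = 7
`m = m - 3` → m = 4
`m = m * 12` → m = 48
So m = 48

Answer: 48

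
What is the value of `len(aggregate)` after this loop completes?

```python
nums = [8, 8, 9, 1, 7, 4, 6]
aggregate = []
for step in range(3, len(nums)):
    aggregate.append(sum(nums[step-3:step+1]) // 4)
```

Number of 4-element averages
`aggregate` takes the values: [] → [6] → [6, 6] → [6, 6, 5] → [6, 6, 5, 4]
So `len(aggregate)` = 4

Answer: 4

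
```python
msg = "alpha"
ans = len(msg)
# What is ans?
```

Trace:
`msg = "alpha"` → msg = 'alpha'
`ans = len(msg)` → ans = 5
So ans = 5

Answer: 5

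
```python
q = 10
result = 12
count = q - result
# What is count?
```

Trace:
`q = 10` → q = 10
`result = 12` → result = 12
`count = q - result` → count = -2
So count = -2

Answer: -2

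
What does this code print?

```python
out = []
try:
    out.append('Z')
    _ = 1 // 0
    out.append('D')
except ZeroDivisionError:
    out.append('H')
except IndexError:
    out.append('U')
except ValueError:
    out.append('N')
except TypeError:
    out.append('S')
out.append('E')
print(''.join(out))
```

Execution trace: 'Z' (try body) → 'H' (except ZeroDivisionError) → 'E' (after the try/except). Output: ZHE

Answer: ZHE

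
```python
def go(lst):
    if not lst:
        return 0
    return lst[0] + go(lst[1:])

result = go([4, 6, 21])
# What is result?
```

4 + 6 + 21 + 0 = 31

Answer: 31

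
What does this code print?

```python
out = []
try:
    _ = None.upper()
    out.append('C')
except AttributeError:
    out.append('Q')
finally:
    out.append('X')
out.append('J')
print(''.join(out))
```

Execution trace: 'Q' (except AttributeError) → 'X' (finally) → 'J' (after the try/except). Output: QXJ

Answer: QXJ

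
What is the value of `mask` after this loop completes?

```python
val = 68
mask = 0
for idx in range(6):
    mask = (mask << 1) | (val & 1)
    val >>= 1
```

Reverse lowest 6 bits of 68
`mask` takes the values: 0 → 1 → 2 → 4 → 8

Answer: 8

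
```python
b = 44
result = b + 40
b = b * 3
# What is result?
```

Trace:
`b = 44` → b = 44
`result = b + 40` → result = 84
`b = b * 3` → b = 132
So result = 84

Answer: 84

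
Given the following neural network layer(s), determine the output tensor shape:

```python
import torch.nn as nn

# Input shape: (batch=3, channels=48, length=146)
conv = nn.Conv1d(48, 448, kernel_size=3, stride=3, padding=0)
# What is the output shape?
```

Input: (3, 48, 146) -> Output: (3, 448, 48)

Answer: (3, 448, 48)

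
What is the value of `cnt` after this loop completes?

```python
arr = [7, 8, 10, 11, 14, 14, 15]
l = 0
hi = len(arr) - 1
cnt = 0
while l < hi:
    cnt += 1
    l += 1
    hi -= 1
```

Iterations until pointers meet (list length 7)
`cnt` takes the values: 0 → 1 → 2 → 3

Answer: 3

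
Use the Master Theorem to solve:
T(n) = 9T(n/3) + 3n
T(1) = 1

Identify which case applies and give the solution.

a=9, b=3, f(n)=3n. log_3(9) = 2. Since c=1 < 2, Case 1 applies: T(n) = Θ(n^log_b(a)) = O(n^2).

Answer: O(n^2) - Case 1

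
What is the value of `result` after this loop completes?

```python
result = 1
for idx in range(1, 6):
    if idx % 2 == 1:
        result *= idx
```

Product of odd numbers 1 to 5
`result` takes the values: 1 → 3 → 15

Answer: 15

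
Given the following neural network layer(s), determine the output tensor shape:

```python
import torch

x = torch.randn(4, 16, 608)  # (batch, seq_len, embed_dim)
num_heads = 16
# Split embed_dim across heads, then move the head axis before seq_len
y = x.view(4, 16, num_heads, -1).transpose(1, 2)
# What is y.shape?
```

Input: (4, 16, 608) -> head_dim = 608 // 16 = 38; after view: (4, 16, 16, 38) -> after transpose(1, 2): (4, 16, 16, 38) -> Output: (4, 16, 16, 38)

Answer: (4, 16, 16, 38)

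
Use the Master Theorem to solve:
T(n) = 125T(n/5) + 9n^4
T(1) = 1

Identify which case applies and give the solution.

a=125, b=5, f(n)=9n^4. log_5(125) = 3. Since c=4 > 3 and the regularity condition holds (125(n/5)^4 = (125/5^4)n^4 with 125/5^4 < 1), Case 3 applies: T(n) = Θ(f(n)) = O(n^4).

Answer: O(n^4) - Case 3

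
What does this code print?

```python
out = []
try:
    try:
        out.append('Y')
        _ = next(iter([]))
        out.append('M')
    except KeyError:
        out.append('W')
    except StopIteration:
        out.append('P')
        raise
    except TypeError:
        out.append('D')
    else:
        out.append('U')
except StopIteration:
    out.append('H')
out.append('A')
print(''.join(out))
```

Execution trace: 'Y' (inner try body) → 'P' (inner except StopIteration) → 'H' (outer except StopIteration) → 'A' (after the try/except). Output: YPHA

Answer: YPHA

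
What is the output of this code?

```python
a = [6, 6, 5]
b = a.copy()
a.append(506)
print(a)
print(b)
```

Key concept: list.copy() creates independent copy.
Step by step:
`a = [6, 6, 5]` → a = [6, 6, 5]
`b = a.copy()` → b = [6, 6, 5]
`a.append(506)` → a = [6, 6, 5, 506]
`print(a)` → prints [6, 6, 5, 506]
`print(b)` → prints [6, 6, 5]

Answer:
[6, 6, 5, 506]
[6, 6, 5]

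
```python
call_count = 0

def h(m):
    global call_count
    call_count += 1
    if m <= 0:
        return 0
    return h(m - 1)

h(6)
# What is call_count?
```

Linear recursion stepping by 1: 7 calls from m=6 down to ≤0.

Answer: 7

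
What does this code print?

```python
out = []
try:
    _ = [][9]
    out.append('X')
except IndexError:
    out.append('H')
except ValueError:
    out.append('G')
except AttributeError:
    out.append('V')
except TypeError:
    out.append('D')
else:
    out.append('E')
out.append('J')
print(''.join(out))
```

Execution trace: 'H' (except IndexError) → 'J' (after the try/except). Output: HJ

Answer: HJ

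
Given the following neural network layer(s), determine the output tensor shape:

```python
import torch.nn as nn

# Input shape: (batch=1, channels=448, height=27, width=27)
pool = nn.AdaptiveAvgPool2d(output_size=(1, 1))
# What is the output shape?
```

Input: (1, 448, 27, 27) -> Output: (1, 448, 1, 1)

Answer: (1, 448, 1, 1)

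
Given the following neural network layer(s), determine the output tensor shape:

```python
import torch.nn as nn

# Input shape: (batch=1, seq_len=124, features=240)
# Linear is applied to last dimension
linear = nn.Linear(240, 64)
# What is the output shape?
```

Input: (1, 124, 240) -> Output: (1, 124, 64)

Answer: (1, 124, 64)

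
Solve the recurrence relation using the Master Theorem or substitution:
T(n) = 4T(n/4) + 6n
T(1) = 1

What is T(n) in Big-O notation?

By Master Theorem: a=4, b=4, f(n)=6n. Since log_4(4) = 1 and f(n) = Θ(n^1), Case 2 applies. T(n) = O(n log n).

Answer: O(n log n)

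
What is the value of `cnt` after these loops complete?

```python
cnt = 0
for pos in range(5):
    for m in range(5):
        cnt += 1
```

5 * 5 = 25
`cnt` takes the values: 0 → 1 → 2 → 3 → 4 → 5 → 6 → 7 → 8 → 9 → 10 → 11 → 12 → 13 → 14 → 15 → 16 → 17 → 18 → 19 → 20 → 21 → 22 → 23 → 24 → 25

Answer: 25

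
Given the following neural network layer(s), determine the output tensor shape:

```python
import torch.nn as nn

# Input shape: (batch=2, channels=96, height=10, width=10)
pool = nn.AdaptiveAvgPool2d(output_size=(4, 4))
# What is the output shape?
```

Input: (2, 96, 10, 10) -> Output: (2, 96, 4, 4)

Answer: (2, 96, 4, 4)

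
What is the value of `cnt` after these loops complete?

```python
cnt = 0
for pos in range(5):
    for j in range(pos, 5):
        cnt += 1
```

Upper triangle: 5 + 4 + ... + 1
`cnt` takes the values: 0 → 1 → 2 → 3 → 4 → 5 → 6 → 7 → 8 → 9 → 10 → 11 → 12 → 13 → 14 → 15

Answer: 15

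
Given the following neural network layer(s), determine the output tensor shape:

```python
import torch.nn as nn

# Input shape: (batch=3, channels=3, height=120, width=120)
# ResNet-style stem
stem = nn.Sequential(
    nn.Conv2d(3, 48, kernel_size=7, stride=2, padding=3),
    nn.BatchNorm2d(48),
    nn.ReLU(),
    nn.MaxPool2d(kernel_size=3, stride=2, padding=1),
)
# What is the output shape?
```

Input: (3, 3, 120, 120) -> after Conv2d 7x7 stride=2: (3, 48, 60, 60) -> Output: (3, 48, 30, 30)

Answer: (3, 48, 30, 30)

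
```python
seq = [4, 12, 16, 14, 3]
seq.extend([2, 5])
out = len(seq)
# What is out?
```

Trace:
`seq = [4, 12, 16, 14, 3]` → seq = [4, 12, 16, 14, 3]
`seq.extend([2, 5])` → seq = [4, 12, 16, 14, 3, 2, 5]
`out = len(seq)` → out = 7
So out = 7

Answer: 7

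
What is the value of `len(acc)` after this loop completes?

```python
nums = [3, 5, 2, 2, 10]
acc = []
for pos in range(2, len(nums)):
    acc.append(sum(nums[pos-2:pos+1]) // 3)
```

Number of 3-element averages
`acc` takes the values: [] → [3] → [3, 3] → [3, 3, 4]
So `len(acc)` = 3

Answer: 3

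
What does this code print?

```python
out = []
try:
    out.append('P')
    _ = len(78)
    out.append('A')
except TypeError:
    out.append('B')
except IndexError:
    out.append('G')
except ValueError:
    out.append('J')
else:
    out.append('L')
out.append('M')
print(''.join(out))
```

Execution trace: 'P' (try body) → 'B' (except TypeError) → 'M' (after the try/except). Output: PBM

Answer: PBM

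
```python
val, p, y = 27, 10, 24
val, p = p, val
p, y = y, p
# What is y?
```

Trace:
`val, p, y = 27, 10, 24` → val = 27; p = 10; y = 24
`val, p = p, val` → val = 10; p = 27
`p, y = y, p` → p = 24; y = 27
So y = 27

Answer: 27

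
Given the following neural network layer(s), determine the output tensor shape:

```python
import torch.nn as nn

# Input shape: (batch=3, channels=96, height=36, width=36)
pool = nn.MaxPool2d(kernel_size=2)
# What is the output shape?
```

Input: (3, 96, 36, 36) -> Output: (3, 96, 18, 18)

Answer: (3, 96, 18, 18)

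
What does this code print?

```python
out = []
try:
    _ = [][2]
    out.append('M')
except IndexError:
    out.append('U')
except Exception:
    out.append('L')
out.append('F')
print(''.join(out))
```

Execution trace: 'U' (except IndexError) → 'F' (after the try/except). Output: UF

Answer: UF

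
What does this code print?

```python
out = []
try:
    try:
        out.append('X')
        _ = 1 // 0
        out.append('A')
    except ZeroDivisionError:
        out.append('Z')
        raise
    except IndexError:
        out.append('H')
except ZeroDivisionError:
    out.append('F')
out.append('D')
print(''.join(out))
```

Execution trace: 'X' (inner try body) → 'Z' (inner except ZeroDivisionError) → 'F' (outer except ZeroDivisionError) → 'D' (after the try/except). Output: XZFD

Answer: XZFD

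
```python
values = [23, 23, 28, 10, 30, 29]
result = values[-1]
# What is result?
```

Trace:
`values = [23, 23, 28, 10, 30, 29]` → values = [23, 23, 28, 10, 30, 29]
`result = values[-1]` → result = 29
So result = 29

Answer: 29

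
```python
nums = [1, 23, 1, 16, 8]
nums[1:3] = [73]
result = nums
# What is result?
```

Trace:
`nums = [1, 23, 1, 16, 8]` → nums = [1, 23, 1, 16, 8]
`nums[1:3] = [73]` → nums = [1, 73, 16, 8]
`result = nums` → result = [1, 73, 16, 8]
So result = [1, 73, 16, 8]

Answer: [1, 73, 16, 8]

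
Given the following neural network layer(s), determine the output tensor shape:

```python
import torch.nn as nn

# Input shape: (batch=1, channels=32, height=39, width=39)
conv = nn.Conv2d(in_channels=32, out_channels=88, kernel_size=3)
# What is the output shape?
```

Input: (1, 32, 39, 39) -> Output: (1, 88, 37, 37)

Answer: (1, 88, 37, 37)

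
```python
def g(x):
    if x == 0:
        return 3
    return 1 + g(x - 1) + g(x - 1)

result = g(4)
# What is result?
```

g(x) = 1 + 2·g(x-1), g(0)=3. Closed form: (3+1)·2^4 - 1 = 63.

Answer: 63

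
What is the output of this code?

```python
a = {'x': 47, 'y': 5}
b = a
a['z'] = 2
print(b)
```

Key concept: dict aliasing.
Step by step:
`a = {'x': 47, 'y': 5}` → a = {'x': 47, 'y': 5}
`b = a` → b = {'x': 47, 'y': 5} (same object as a)
`a['z'] = 2` → a = {'x': 47, 'y': 5, 'z': 2} (same object as b); b = {'x': 47, 'y': 5, 'z': 2} (same object as a)
`print(b)` → prints {'x': 47, 'y': 5, 'z': 2}

Answer: {'x': 47, 'y': 5, 'z': 2}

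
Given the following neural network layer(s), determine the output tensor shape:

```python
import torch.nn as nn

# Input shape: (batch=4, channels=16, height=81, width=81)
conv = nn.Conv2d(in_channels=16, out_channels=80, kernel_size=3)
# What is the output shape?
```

Input: (4, 16, 81, 81) -> Output: (4, 80, 79, 79)

Answer: (4, 80, 79, 79)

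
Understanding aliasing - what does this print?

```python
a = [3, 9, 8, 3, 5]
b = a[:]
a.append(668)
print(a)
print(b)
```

Key concept: slice [:] creates copy.
Step by step:
`a = [3, 9, 8, 3, 5]` → a = [3, 9, 8, 3, 5]
`b = a[:]` → b = [3, 9, 8, 3, 5]
`a.append(668)` → a = [3, 9, 8, 3, 5, 668]
`print(a)` → prints [3, 9, 8, 3, 5, 668]
`print(b)` → prints [3, 9, 8, 3, 5]

Answer:
[3, 9, 8, 3, 5, 668]
[3, 9, 8, 3, 5]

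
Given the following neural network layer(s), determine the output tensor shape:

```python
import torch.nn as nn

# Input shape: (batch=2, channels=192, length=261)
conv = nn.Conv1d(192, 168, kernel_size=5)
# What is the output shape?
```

Input: (2, 192, 261) -> Output: (2, 168, 257)

Answer: (2, 168, 257)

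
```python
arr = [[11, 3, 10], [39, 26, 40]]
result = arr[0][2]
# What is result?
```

Trace:
`arr = [[11, 3, 10], [39, 26, 40]]` → arr = [[11, 3, 10], [39, 26, 40]]
`result = arr[0][2]` → result = 10
So result = 10

Answer: 10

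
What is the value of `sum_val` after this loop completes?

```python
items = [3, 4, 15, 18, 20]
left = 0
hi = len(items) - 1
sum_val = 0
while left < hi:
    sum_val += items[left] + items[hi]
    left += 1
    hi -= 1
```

Sum of pairs from ends
`sum_val` takes the values: 0 → 23 → 45

Answer: 45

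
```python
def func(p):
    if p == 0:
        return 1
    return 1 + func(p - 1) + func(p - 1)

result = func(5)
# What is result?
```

func(p) = 1 + 2·func(p-1), func(0)=1. Closed form: (1+1)·2^5 - 1 = 63.

Answer: 63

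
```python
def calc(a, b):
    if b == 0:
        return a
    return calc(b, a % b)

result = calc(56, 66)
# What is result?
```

calc(56, 66) -> calc(66, 56) -> calc(56, 10) -> calc(10, 6) -> calc(6, 4) -> calc(4, 2) -> calc(2, 0) -> 2

Answer: 2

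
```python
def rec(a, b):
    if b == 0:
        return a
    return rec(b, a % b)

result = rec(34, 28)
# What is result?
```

rec(34, 28) -> rec(28, 6) -> rec(6, 4) -> rec(4, 2) -> rec(2, 0) -> 2

Answer: 2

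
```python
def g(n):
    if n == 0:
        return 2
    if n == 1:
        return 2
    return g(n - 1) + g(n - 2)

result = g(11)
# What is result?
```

Build up from base cases: g(0)=2, g(1)=2, g(2)=4, g(3)=6, g(4)=10, g(5)=16, g(6)=26, ..., g(11)=288

Answer: 288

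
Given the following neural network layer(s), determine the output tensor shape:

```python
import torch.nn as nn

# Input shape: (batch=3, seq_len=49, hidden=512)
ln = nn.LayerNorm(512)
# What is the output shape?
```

Input: (3, 49, 512) -> Output: (3, 49, 512)

Answer: (3, 49, 512)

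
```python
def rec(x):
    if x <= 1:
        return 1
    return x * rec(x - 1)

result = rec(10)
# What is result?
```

rec(10) = 10 * 9 * 8 * 7 * 6 * 5 * 4 * 3 * 2 * 1 = 3628800

Answer: 3628800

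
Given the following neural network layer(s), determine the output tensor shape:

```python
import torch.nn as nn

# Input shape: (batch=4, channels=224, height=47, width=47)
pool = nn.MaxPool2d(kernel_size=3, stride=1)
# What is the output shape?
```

Input: (4, 224, 47, 47) -> Output: (4, 224, 45, 45)

Answer: (4, 224, 45, 45)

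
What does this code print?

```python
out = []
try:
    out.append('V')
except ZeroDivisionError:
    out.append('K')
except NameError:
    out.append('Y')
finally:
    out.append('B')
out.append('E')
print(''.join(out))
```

Execution trace: 'V' (try body, no exception) → 'B' (finally) → 'E' (after the try/except). Output: VBE

Answer: VBE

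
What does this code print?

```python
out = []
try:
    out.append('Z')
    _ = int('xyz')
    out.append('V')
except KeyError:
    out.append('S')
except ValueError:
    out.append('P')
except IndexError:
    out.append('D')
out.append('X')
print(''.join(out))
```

Execution trace: 'Z' (try body) → 'P' (except ValueError) → 'X' (after the try/except). Output: ZPX

Answer: ZPX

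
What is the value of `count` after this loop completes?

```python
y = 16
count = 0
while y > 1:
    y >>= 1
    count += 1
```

Count right shifts until 1
`count` takes the values: 0 → 1 → 2 → 3 → 4

Answer: 4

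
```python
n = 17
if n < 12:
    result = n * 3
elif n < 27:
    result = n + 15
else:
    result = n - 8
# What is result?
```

Trace:
`n = 17` → n = 17
`if n < 12: ...` → n < 12 is False, n < 27 is True → result = 32
So result = 32

Answer: 32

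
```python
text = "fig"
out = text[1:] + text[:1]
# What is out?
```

Trace:
`text = "fig"` → text = 'fig'
`out = text[1:] + text[:1]` → out = 'igf'
So out = 'igf'

Answer: 'igf'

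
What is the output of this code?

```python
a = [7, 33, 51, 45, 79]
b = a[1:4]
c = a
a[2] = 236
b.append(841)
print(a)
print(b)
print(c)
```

Key concept: slice vs alias.
Step by step:
`a = [7, 33, 51, 45, 79]` → a = [7, 33, 51, 45, 79]
`b = a[1:4]` → b = [33, 51, 45]
`c = a` → c = [7, 33, 51, 45, 79] (same object as a)
`a[2] = 236` → a = [7, 33, 236, 45, 79] (same object as c); c = [7, 33, 236, 45, 79] (same object as a)
`b.append(841)` → b = [33, 51, 45, 841]
`print(a)` → prints [7, 33, 236, 45, 79]
`print(b)` → prints [33, 51, 45, 841]
`print(c)` → prints [7, 33, 236, 45, 79]

Answer:
[7, 33, 236, 45, 79]
[33, 51, 45, 841]
[7, 33, 236, 45, 79]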